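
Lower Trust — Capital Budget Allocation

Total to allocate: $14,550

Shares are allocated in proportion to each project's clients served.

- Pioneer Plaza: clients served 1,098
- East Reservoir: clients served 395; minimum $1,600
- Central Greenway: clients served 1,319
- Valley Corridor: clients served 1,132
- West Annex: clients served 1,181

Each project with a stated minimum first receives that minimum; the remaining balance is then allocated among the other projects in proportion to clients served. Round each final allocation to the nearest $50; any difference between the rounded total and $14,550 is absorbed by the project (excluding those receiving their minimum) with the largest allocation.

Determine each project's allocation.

Pioneer Plaza: $3,000 · East Reservoir: $1,600 · Central Greenway: $3,600 · Valley Corridor: $3,100 · West Annex: $3,250

Fund the minimums — East Reservoir $1,600. Balance $12,950.
Balance split over remaining clients served 4,730: Pioneer Plaza 3,006.15 → $3,000; Central Greenway 3,611.22 → $3,600; Valley Corridor 3,099.24 → $3,100; West Annex 3,233.39 → $3,250.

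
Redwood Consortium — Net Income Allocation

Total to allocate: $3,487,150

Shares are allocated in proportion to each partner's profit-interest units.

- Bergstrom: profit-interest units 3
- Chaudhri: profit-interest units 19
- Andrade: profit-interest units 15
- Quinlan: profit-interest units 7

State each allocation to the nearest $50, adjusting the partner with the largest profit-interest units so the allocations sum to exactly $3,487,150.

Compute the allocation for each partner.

Sum of profit-interest units: 3 + 19 + 15 + 7 = 44.
Proportional shares: Bergstrom 237,760.23; Chaudhri 1,505,814.77; Andrade 1,188,801.14; Quinlan 554,773.86.
Rounded to nearest $50: Bergstrom $237,750; Chaudhri $1,505,800; Andrade $1,188,800; Quinlan $554,750. Sum = $3,487,100.
Difference $3,487,150 − $3,487,100 = +$50 applied to largest profit-interest units (Chaudhri): Chaudhri becomes $1,505,850.

Bergstrom: $237,750 · Chaudhri: $1,505,850 · Andrade: $1,188,800 · Quinlan: $554,750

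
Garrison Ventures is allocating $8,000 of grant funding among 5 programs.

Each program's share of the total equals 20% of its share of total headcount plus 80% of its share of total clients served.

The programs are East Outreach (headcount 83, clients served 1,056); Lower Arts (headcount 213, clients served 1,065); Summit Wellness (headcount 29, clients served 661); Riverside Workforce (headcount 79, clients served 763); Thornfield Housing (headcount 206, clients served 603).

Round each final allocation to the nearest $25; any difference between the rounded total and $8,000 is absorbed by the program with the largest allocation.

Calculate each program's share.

Totals — headcount 610, clients served 4,148.
Blended shares (20% headcount + 80% clients served): East Outreach 0.2309; Lower Arts 0.2752; Summit Wellness 0.1370; Riverside Workforce 0.1731; Thornfield Housing 0.1838.
Unrounded shares: East Outreach 1,847.02; Lower Arts 2,201.89; Summit Wellness 1,095.93; Riverside Workforce 1,384.46; Thornfield Housing 1,470.70.
After rounding ($25): East Outreach $1,850; Lower Arts $2,200; Summit Wellness $1,100; Riverside Workforce $1,375; Thornfield Housing $1,475. Sum = $8,000.
Rounded total matches; no reconciliation needed.

East Outreach: $1,850 · Lower Arts: $2,200 · Summit Wellness: $1,100 · Riverside Workforce: $1,375 · Thornfield Housing: $1,475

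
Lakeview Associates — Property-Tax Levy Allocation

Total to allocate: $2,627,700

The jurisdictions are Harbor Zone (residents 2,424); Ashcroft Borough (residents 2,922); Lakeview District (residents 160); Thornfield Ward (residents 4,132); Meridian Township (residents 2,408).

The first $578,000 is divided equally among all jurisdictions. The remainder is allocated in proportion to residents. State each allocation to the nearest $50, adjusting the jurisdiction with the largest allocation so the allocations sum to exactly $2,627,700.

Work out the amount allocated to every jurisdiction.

Harbor Zone: $528,050 | Ashcroft Borough: $612,800 | Lakeview District: $142,800 | Thornfield Ward: $818,700 | Meridian Township: $525,350

Equal tier: $578,000 ÷ 5 = $115,600 apiece.
Remainder $2,049,700 by residents (total 12,046): Harbor Zone 412,458.31 → $412,450; Ashcroft Borough 497,196.03 → $497,200; Lakeview District 27,224.97 → $27,200; Thornfield Ward 703,084.87 → $703,100; Meridian Township 409,735.81 → $409,750.
Totals: Harbor Zone $115,600 + $412,450 = $528,050; Ashcroft Borough $115,600 + $497,200 = $612,800; Lakeview District $115,600 + $27,200 = $142,800; Thornfield Ward $115,600 + $703,100 = $818,700; Meridian Township $115,600 + $409,750 = $525,350.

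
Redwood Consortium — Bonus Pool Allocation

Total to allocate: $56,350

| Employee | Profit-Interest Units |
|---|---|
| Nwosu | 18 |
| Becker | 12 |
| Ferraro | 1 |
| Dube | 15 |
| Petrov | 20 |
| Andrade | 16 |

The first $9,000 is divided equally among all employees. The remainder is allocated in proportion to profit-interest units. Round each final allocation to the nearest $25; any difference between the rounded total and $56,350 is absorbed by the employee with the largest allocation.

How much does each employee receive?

Nwosu: $11,900 · Becker: $8,425 · Ferraro: $2,075 · Dube: $10,150 · Petrov: $13,050 · Andrade: $10,750

Equal tier: $9,000 ÷ 6 = $1,500 apiece.
Remainder $47,350 by profit-interest units (total 82): Nwosu 10,393.90 → $10,400; Becker 6,929.27 → $6,925; Ferraro 577.44 → $575; Dube 8,661.59 → $8,650; Petrov 11,548.78 → $11,550; Andrade 9,239.02 → $9,250.
Totals: Nwosu $1,500 + $10,400 = $11,900; Becker $1,500 + $6,925 = $8,425; Ferraro $1,500 + $575 = $2,075; Dube $1,500 + $8,650 = $10,150; Petrov $1,500 + $11,550 = $13,050; Andrade $1,500 + $9,250 = $10,750.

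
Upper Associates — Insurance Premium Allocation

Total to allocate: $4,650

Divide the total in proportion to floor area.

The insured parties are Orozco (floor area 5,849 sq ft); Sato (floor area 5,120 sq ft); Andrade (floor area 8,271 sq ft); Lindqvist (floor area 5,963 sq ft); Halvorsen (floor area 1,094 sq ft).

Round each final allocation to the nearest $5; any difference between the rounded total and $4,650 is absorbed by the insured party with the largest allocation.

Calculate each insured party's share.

Sum of floor area: 26,297.
Unrounded shares: Orozco 5,849/26,297 × $4,650 = 1,034.26; Sato 5,120/26,297 × $4,650 = 905.35; Andrade 8,271/26,297 × $4,650 = 1,462.53; Lindqvist 5,963/26,297 × $4,650 = 1,054.41; Halvorsen 1,094/26,297 × $4,650 = 193.45.
Rounded to nearest $5: Orozco $1,035; Sato $905; Andrade $1,465; Lindqvist $1,055; Halvorsen $195. Sum = $4,655.
Difference $4,650 − $4,655 = −$5 applied to largest allocation (Andrade): Andrade becomes $1,460.

Orozco: $1,035 · Sato: $905 · Andrade: $1,460 · Lindqvist: $1,055 · Halvorsen: $195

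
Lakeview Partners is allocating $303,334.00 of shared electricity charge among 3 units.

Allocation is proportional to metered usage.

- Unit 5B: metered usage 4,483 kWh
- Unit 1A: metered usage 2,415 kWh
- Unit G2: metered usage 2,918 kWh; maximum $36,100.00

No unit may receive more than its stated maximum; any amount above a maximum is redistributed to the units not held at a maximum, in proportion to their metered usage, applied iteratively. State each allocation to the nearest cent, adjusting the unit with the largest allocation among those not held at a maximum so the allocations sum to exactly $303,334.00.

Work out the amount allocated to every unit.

Unit 5B: $173,674.98 · Unit 1A: $93,559.02 · Unit G2: $36,100.00

Combined metered usage = 9,816.
Proportional shares (ignoring caps): Unit 5B 138,533.6514; Unit 1A 74,628.3221; Unit G2 90,172.0265.
Held at cap: Unit G2 ($36,100.00); balance $267,234.00 reallocated over remaining metered usage 6,898.
Shares after redistribution: Unit 5B 173,674.9814 → $173,674.98; Unit 1A 93,559.0186 → $93,559.02.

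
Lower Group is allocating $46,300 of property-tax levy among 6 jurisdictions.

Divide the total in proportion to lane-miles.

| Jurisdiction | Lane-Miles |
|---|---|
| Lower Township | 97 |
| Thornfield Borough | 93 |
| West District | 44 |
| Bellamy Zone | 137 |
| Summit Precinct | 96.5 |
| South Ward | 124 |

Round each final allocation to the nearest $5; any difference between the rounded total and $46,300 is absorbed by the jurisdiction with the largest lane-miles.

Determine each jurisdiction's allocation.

Lower Township: $7,595; Thornfield Borough: $7,280; West District: $3,445; Bellamy Zone: $10,720; Summit Precinct: $7,555; South Ward: $9,705

Total lane-miles = 591.5.
Proportional shares: Lower Township 97/591.5 × $46,300 = 7,592.73; Thornfield Borough 93/591.5 × $46,300 = 7,279.63; West District 44/591.5 × $46,300 = 3,444.13; Bellamy Zone 137/591.5 × $46,300 = 10,723.75; Summit Precinct 96.5/591.5 × $46,300 = 7,553.59; South Ward 124/591.5 × $46,300 = 9,706.17.
At nearest $5: Lower Township $7,595; Thornfield Borough $7,280; West District $3,445; Bellamy Zone $10,725; Summit Precinct $7,555; South Ward $9,705. Sum = $46,305.
Difference $46,300 − $46,305 = −$5 applied to largest lane-miles (Bellamy Zone): Bellamy Zone becomes $10,720.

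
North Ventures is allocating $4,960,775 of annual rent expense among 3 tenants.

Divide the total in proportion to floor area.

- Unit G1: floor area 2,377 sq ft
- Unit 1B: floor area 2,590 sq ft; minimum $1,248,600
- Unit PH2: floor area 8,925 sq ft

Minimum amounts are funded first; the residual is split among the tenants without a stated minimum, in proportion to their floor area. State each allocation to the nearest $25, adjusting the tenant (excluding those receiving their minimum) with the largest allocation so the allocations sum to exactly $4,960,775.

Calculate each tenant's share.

Fund the minimums — Unit 1B $1,248,600. Residual $3,712,175.
Residual split over remaining floor area 11,302: Unit G1 780,732.61 → $780,725; Unit PH2 2,931,442.39 → $2,931,450.

Unit G1: $780,725 · Unit 1B: $1,248,600 · Unit PH2: $2,931,450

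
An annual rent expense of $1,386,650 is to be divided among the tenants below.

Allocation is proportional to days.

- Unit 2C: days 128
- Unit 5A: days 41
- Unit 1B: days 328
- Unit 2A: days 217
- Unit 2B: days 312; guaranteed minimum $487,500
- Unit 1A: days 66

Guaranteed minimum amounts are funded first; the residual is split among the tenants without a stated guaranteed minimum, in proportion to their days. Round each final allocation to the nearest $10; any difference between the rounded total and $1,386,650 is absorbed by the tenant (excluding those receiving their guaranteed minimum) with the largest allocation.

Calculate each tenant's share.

Unit 2C: $147,550 · Unit 5A: $47,260 · Unit 1B: $378,110 · Unit 2A: $250,150 · Unit 2B: $487,500 · Unit 1A: $76,080

Fund the minimums — Unit 2B $487,500. Balance $899,150.
Balance split over remaining days 780: Unit 2C 147,552.82 → $147,550; Unit 5A 47,263.01 → $47,260; Unit 1B 378,104.10 → $378,100; Unit 2A 250,148.14 → $250,150; Unit 1A 76,081.92 → $76,080.
Rounding difference +$10 applied to Unit 1B → $378,110.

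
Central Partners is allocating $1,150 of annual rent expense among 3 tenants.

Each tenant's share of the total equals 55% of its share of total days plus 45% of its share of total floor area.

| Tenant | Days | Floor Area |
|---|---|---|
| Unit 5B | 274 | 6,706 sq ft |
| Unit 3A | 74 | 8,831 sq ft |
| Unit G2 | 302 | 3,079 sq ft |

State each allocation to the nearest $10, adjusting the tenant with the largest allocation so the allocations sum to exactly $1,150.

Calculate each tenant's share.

Unit 5B: $450 · Unit 3A: $320 · Unit G2: $380

Totals — days 650, floor area 18,616.
Composite weights (55% days + 45% floor area): Unit 5B 0.3939; Unit 3A 0.2761; Unit G2 0.3300.
Unrounded shares: Unit 5B 453.04; Unit 3A 317.50; Unit G2 379.46.
After rounding ($10): Unit 5B $450; Unit 3A $320; Unit G2 $380. Sum = $1,150.
Sum already equals the total — no adjustment.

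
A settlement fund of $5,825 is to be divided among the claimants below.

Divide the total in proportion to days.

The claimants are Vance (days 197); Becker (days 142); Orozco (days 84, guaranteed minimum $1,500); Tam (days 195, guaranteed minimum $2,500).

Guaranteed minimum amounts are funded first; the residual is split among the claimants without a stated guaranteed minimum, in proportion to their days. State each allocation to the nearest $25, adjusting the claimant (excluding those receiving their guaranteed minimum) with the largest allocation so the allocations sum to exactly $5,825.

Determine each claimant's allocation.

Vance: $1,050 · Becker: $775 · Orozco: $1,500 · Tam: $2,500

Guaranteed amounts: Orozco $1,500; Tam $2,500. Remaining pool $1,825.
Remaining pool split over remaining days 339: Vance 1,060.55 → $1,050; Becker 764.45 → $775.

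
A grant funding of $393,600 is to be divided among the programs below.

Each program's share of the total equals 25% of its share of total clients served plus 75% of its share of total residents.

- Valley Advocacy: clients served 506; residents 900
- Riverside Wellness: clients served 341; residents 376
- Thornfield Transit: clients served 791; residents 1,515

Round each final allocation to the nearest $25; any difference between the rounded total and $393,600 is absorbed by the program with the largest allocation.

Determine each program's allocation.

Valley Advocacy: $125,600 · Riverside Wellness: $60,250 · Thornfield Transit: $207,750

Clients served total 1,638; residents total 2,791.
Blended shares (25% clients served + 75% residents): Valley Advocacy 0.3191; Riverside Wellness 0.1531; Thornfield Transit 0.5278.
Pro-rata amounts: Valley Advocacy 125,588.76; Riverside Wellness 60,253.95; Thornfield Transit 207,757.29.
At nearest $25: Valley Advocacy $125,600; Riverside Wellness $60,250; Thornfield Transit $207,750. Sum = $393,600.
No rounding difference to absorb.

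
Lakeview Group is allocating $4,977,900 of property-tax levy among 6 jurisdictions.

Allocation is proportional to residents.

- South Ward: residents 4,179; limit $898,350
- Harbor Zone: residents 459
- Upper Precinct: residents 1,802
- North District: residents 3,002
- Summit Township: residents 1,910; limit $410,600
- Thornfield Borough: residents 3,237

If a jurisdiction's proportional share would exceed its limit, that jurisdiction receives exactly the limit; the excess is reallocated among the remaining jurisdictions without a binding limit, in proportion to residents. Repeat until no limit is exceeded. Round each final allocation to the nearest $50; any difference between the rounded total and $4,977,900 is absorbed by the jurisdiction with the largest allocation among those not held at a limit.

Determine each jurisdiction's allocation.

South Ward: $898,350; Harbor Zone: $198,100; Upper Precinct: $777,800; North District: $1,295,800; Summit Township: $410,600; Thornfield Borough: $1,397,250

Sum of residents: 14,589.
Pro-rata shares before constraints: South Ward 1,425,912.95; Harbor Zone 156,614.99; Upper Precinct 614,858.85; North District 1,024,309.81; Summit Township 651,709.44; Thornfield Borough 1,104,493.95.
Capped: South Ward ($898,350), Summit Township ($410,600); residual $3,668,950 reallocated over remaining residents 8,500.
Redistributed shares: Harbor Zone 198,123.30 → $198,100; Upper Precinct 777,817.40 → $777,800; North District 1,295,786.81 → $1,295,800; Thornfield Borough 1,397,222.49 → $1,397,200.
Rounding difference +$50 applied to Thornfield Borough → $1,397,250.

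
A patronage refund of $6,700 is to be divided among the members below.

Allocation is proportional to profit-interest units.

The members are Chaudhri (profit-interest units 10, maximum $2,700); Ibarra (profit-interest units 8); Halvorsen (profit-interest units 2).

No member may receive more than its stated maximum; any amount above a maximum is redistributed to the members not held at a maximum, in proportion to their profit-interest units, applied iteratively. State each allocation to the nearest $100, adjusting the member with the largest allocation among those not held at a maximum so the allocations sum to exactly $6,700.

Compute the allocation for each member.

Total profit-interest units = 20.
Pro-rata shares before constraints: Chaudhri 3,350.00; Ibarra 2,680.00; Halvorsen 670.00.
Held at cap: Chaudhri ($2,700); balance $4,000 reallocated over remaining profit-interest units 10.
Remaining shares: Ibarra 3,200.00 → $3,200; Halvorsen 800.00 → $800.

Chaudhri: $2,700; Ibarra: $3,200; Halvorsen: $800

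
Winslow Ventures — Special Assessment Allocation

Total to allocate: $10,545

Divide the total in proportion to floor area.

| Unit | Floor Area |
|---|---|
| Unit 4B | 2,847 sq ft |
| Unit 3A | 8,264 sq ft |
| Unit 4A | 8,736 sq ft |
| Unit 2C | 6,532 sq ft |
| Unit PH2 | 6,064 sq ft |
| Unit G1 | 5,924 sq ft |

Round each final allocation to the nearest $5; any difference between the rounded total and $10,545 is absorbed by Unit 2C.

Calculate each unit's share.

Total floor area = 38,367.
Pro-rata amounts: Unit 4B 2,847/38,367 × $10,545 = 782.49; Unit 3A 8,264/38,367 × $10,545 = 2,271.32; Unit 4A 8,736/38,367 × $10,545 = 2,401.05; Unit 2C 6,532/38,367 × $10,545 = 1,795.29; Unit PH2 6,064/38,367 × $10,545 = 1,666.66; Unit G1 5,924/38,367 × $10,545 = 1,628.19.
At nearest $5: Unit 4B $780; Unit 3A $2,270; Unit 4A $2,400; Unit 2C $1,795; Unit PH2 $1,665; Unit G1 $1,630. Sum = $10,540.
Difference $10,545 − $10,540 = +$5 applied to Unit 2C: Unit 2C becomes $1,800.

Unit 4B: $780; Unit 3A: $2,270; Unit 4A: $2,400; Unit 2C: $1,800; Unit PH2: $1,665; Unit G1: $1,630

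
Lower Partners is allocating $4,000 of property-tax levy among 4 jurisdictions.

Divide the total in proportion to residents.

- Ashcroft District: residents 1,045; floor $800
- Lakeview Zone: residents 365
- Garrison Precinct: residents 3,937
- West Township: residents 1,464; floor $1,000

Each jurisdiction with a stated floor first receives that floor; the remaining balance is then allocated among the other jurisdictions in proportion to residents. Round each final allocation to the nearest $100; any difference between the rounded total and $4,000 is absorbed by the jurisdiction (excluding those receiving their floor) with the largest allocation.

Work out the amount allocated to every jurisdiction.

Ashcroft District: $800 | Lakeview Zone: $200 | Garrison Precinct: $2,000 | West Township: $1,000

Fund the minimums — Ashcroft District $800; West Township $1,000. Balance $2,200.
Balance split over remaining residents 4,302: Lakeview Zone 186.66 → $200; Garrison Precinct 2,013.34 → $2,000.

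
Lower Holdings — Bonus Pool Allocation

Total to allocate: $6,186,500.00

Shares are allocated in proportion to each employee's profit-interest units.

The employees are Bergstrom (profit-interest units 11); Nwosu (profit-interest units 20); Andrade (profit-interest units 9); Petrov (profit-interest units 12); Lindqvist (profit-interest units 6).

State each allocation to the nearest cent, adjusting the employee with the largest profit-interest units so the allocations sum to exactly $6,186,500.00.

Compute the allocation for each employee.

Profit-interest units total: 11 + 20 + 9 + 12 + 6 = 58.
Pro-rata amounts: Bergstrom 1,173,301.7241; Nwosu 2,133,275.8621; Andrade 959,974.1379; Petrov 1,279,965.5172; Lindqvist 639,982.7586.
At nearest cent: Bergstrom $1,173,301.72; Nwosu $2,133,275.86; Andrade $959,974.14; Petrov $1,279,965.52; Lindqvist $639,982.76. Sum = $6,186,500.00.
Rounded total matches; no reconciliation needed.

Bergstrom: $1,173,301.72 · Nwosu: $2,133,275.86 · Andrade: $959,974.14 · Petrov: $1,279,965.52 · Lindqvist: $639,982.76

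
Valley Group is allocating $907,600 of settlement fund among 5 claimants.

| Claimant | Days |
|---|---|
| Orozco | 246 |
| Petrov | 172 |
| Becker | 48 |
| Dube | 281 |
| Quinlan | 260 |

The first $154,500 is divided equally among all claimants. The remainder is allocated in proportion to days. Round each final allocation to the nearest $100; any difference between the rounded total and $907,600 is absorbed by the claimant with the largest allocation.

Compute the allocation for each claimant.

Orozco: $214,900 | Petrov: $159,500 | Becker: $66,800 | Dube: $241,100 | Quinlan: $225,300

First tranche $154,500 split equally: $30,900 each.
Remainder $753,100 by days (total 1,007): Orozco 183,974.78 → $184,000; Petrov 128,632.77 → $128,600; Becker 35,897.52 → $35,900; Dube 210,150.05 → $210,200; Quinlan 194,444.89 → $194,400.
Totals: Orozco $30,900 + $184,000 = $214,900; Petrov $30,900 + $128,600 = $159,500; Becker $30,900 + $35,900 = $66,800; Dube $30,900 + $210,200 = $241,100; Quinlan $30,900 + $194,400 = $225,300.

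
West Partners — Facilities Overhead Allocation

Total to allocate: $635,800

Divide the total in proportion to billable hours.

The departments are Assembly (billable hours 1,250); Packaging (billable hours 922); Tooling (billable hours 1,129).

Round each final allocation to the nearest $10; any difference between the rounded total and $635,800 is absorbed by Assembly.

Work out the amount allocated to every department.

Assembly: $240,770; Packaging: $177,580; Tooling: $217,450

Billable hours total: 3,301.
Raw shares: Assembly 1,250/3,301 × $635,800 = 240,760.38; Packaging 922/3,301 × $635,800 = 177,584.85; Tooling 1,129/3,301 × $635,800 = 217,454.77.
After rounding ($10): Assembly $240,760; Packaging $177,580; Tooling $217,450. Sum = $635,790.
Difference $635,800 − $635,790 = +$10 applied to Assembly: Assembly becomes $240,770.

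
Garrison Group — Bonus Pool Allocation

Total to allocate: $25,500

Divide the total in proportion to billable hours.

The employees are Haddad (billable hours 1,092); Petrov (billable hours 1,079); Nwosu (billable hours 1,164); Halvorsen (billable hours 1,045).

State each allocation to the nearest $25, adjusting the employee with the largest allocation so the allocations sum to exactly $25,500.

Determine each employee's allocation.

Haddad: $6,350 · Petrov: $6,275 · Nwosu: $6,800 · Halvorsen: $6,075

Total billable hours = 4,380.
Pro-rata amounts: Haddad 1,092/4,380 × $25,500 = 6,357.53; Petrov 1,079/4,380 × $25,500 = 6,281.85; Nwosu 1,164/4,380 × $25,500 = 6,776.71; Halvorsen 1,045/4,380 × $25,500 = 6,083.90.
After rounding ($25): Haddad $6,350; Petrov $6,275; Nwosu $6,775; Halvorsen $6,075. Sum = $25,475.
Difference $25,500 − $25,475 = +$25 applied to largest allocation (Nwosu): Nwosu becomes $6,800.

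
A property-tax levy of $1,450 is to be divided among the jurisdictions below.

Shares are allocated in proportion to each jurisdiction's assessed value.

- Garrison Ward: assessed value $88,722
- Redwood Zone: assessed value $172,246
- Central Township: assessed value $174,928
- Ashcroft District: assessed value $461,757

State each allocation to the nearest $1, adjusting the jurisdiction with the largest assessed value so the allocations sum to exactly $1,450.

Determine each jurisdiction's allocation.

Total assessed value = 88,722 + 172,246 + 174,928 + 461,757 = 897,653.
Pro-rata amounts: Garrison Ward 143.31; Redwood Zone 278.23; Central Township 282.57; Ashcroft District 745.89.
At nearest $1: Garrison Ward $143; Redwood Zone $278; Central Township $283; Ashcroft District $746. Sum = $1,450.
Sum already equals the total — no adjustment.

Garrison Ward: $143 · Redwood Zone: $278 · Central Township: $283 · Ashcroft District: $746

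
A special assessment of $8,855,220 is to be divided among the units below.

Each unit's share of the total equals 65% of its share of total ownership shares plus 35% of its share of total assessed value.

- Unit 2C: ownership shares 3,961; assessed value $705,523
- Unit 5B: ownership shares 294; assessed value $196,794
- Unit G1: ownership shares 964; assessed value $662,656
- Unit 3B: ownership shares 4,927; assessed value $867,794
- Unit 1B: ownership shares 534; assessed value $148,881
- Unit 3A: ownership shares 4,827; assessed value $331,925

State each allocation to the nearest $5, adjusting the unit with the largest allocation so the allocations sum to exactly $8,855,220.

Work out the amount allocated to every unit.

Unit 2C: $2,220,750 · Unit 5B: $318,470 · Unit G1: $1,062,720 · Unit 3B: $2,751,920 · Unit 1B: $356,585 · Unit 3A: $2,144,775

Ownership shares total 15,507; assessed value total 2,913,573.
Combined weights (65% ownership shares + 35% assessed value): Unit 2C 0.2508; Unit 5B 0.0360; Unit G1 0.1200; Unit 3B 0.3108; Unit 1B 0.0403; Unit 3A 0.2422.
Unrounded shares: Unit 2C 2,220,748.60; Unit 5B 318,467.55; Unit G1 1,062,721.26; Unit 3B 2,751,925.32; Unit 1B 356,583.15; Unit 3A 2,144,774.12.
After rounding ($5): Unit 2C $2,220,750; Unit 5B $318,470; Unit G1 $1,062,720; Unit 3B $2,751,925; Unit 1B $356,585; Unit 3A $2,144,775. Sum = $8,855,225.
Difference $8,855,220 − $8,855,225 = −$5 applied to largest allocation (Unit 3B): Unit 3B becomes $2,751,920.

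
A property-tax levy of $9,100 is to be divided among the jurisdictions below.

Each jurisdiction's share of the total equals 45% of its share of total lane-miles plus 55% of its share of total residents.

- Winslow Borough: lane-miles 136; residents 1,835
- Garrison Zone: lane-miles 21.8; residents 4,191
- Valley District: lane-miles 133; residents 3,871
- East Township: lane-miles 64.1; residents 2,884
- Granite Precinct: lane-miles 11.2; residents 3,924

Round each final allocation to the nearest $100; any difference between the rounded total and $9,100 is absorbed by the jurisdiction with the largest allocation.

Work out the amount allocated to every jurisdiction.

Lane-miles total 366.1; residents total 16,705.
Combined weights (45% lane-miles + 55% residents): Winslow Borough 0.2276; Garrison Zone 0.1648; Valley District 0.2909; East Township 0.1737; Granite Precinct 0.1430.
Proportional shares: Winslow Borough 2,071.01; Garrison Zone 1,499.51; Valley District 2,647.46; East Township 1,581.07; Granite Precinct 1,300.95.
After rounding ($100): Winslow Borough $2,100; Garrison Zone $1,500; Valley District $2,600; East Township $1,600; Granite Precinct $1,300. Sum = $9,100.
No rounding difference to absorb.

Winslow Borough: $2,100 | Garrison Zone: $1,500 | Valley District: $2,600 | East Township: $1,600 | Granite Precinct: $1,300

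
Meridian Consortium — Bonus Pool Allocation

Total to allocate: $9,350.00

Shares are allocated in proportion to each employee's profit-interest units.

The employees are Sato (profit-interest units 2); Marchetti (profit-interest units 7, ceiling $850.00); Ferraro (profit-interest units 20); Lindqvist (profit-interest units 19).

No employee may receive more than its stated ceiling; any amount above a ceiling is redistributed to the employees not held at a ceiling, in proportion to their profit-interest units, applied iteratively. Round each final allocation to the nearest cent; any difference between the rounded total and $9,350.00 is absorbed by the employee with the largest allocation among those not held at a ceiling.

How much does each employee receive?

Sato: $414.63 | Marchetti: $850.00 | Ferraro: $4,146.35 | Lindqvist: $3,939.02

Combined profit-interest units = 48.
Pro-rata shares before constraints: Sato 389.5833; Marchetti 1,363.5417; Ferraro 3,895.8333; Lindqvist 3,701.0417.
Held at cap: Marchetti ($850.00); remaining pool $8,500.00 reallocated over remaining profit-interest units 41.
Redistributed shares: Sato 414.6341 → $414.63; Ferraro 4,146.3415 → $4,146.34; Lindqvist 3,939.0244 → $3,939.02.
Rounding difference +$0.01 applied to Ferraro → $4,146.35.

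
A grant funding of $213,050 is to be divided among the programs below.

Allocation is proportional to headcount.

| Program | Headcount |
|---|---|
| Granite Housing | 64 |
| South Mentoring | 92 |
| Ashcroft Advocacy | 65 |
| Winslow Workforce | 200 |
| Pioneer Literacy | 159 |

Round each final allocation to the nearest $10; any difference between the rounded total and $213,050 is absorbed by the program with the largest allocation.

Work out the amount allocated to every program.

Total headcount = 580.
Unrounded shares: Granite Housing 64/580 × $213,050 = 23,508.97; South Mentoring 92/580 × $213,050 = 33,794.14; Ashcroft Advocacy 65/580 × $213,050 = 23,876.29; Winslow Workforce 200/580 × $213,050 = 73,465.52; Pioneer Literacy 159/580 × $213,050 = 58,405.09.
Rounded to nearest $10: Granite Housing $23,510; South Mentoring $33,790; Ashcroft Advocacy $23,880; Winslow Workforce $73,470; Pioneer Literacy $58,410. Sum = $213,060.
Difference $213,050 − $213,060 = −$10 applied to largest allocation (Winslow Workforce): Winslow Workforce becomes $73,460.

Granite Housing: $23,510 | South Mentoring: $33,790 | Ashcroft Advocacy: $23,880 | Winslow Workforce: $73,460 | Pioneer Literacy: $58,410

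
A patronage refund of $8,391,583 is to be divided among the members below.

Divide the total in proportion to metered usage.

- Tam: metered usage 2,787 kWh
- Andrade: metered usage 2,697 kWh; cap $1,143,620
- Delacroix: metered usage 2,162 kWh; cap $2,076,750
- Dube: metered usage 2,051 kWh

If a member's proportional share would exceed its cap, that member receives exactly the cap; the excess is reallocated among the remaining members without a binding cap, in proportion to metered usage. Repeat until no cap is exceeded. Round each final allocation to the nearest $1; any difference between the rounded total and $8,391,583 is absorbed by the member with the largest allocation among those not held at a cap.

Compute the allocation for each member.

Tam: $2,978,952; Andrade: $1,143,620; Delacroix: $2,076,750; Dube: $2,192,261

Metered usage total: 9,697.
Proportional shares (ignoring caps): Tam 2,411,812.09; Andrade 2,333,927.95; Delacroix 1,870,950.03; Dube 1,774,892.93.
Cap binds for Andrade ($1,143,620); balance $7,247,963 reallocated over remaining metered usage 7,000.
Cap binds for Delacroix ($2,076,750); balance $5,171,213 reallocated over remaining metered usage 4,838.
Shares after redistribution: Tam 2,978,952.18 → $2,978,952; Dube 2,192,260.82 → $2,192,261.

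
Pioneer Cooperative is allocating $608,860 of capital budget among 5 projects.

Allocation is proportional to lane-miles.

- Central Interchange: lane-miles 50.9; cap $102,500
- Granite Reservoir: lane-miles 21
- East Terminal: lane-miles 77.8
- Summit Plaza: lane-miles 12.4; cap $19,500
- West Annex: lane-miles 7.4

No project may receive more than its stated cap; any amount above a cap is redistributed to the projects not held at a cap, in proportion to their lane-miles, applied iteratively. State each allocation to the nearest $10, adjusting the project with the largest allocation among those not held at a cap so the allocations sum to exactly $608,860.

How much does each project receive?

Central Interchange: $102,500 · Granite Reservoir: $96,270 · East Terminal: $356,670 · Summit Plaza: $19,500 · West Annex: $33,920

Combined lane-miles = 169.5.
Proportional shares (ignoring caps): Central Interchange 182,837.60; Granite Reservoir 75,433.98; East Terminal 279,464.94; Summit Plaza 44,541.97; West Annex 26,581.50.
Capped: Central Interchange ($102,500), Summit Plaza ($19,500); balance $486,860 reallocated over remaining lane-miles 106.2.
Shares after redistribution: Granite Reservoir 96,271.75 → $96,270; East Terminal 356,663.92 → $356,660; West Annex 33,924.33 → $33,920.
Rounding difference +$10 applied to East Terminal → $356,670.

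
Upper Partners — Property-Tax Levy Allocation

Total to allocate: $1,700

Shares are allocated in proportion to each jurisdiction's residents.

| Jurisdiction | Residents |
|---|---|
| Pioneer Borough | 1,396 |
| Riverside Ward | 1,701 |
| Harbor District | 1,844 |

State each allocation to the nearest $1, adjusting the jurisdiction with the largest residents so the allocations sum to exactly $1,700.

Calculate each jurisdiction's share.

Pioneer Borough: $480; Riverside Ward: $585; Harbor District: $635

Residents total: 1,396 + 1,701 + 1,844 = 4,941.
Raw shares: Pioneer Borough 480.31; Riverside Ward 585.25; Harbor District 634.45.
At nearest $1: Pioneer Borough $480; Riverside Ward $585; Harbor District $634. Sum = $1,699.
Difference $1,700 − $1,699 = +$1 applied to largest residents (Harbor District): Harbor District becomes $635.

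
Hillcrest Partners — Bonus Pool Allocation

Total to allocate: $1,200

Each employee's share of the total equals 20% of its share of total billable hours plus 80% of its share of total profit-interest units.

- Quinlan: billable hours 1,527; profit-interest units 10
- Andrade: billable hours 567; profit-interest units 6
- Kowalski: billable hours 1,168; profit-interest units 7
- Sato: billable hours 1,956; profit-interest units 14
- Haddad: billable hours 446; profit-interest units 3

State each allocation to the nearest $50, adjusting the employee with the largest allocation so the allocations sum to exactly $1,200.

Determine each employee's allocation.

Quinlan: $300; Andrade: $150; Kowalski: $200; Sato: $450; Haddad: $100

Totals — billable hours 5,664, profit-interest units 40.
Composite weights (20% billable hours + 80% profit-interest units): Quinlan 0.2539; Andrade 0.1400; Kowalski 0.1812; Sato 0.3491; Haddad 0.0757.
Proportional shares: Quinlan 304.70; Andrade 168.03; Kowalski 217.49; Sato 418.88; Haddad 90.90.
At nearest $50: Quinlan $300; Andrade $150; Kowalski $200; Sato $400; Haddad $100. Sum = $1,150.
Difference $1,200 − $1,150 = +$50 applied to largest allocation (Sato): Sato becomes $450.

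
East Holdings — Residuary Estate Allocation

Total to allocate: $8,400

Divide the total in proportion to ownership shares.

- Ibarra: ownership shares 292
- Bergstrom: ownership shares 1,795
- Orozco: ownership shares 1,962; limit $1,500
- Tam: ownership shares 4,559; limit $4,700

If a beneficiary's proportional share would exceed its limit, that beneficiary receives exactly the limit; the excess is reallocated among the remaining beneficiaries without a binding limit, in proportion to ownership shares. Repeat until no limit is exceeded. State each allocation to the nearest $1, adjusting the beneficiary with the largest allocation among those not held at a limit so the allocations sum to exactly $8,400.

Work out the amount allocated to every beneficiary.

Ibarra: $308 | Bergstrom: $1,892 | Orozco: $1,500 | Tam: $4,700

Combined ownership shares = 8,608.
Pro-rata shares before constraints: Ibarra 284.94; Bergstrom 1,751.63; Orozco 1,914.59; Tam 4,448.84.
Capped: Orozco ($1,500); remaining pool $6,900 reallocated over remaining ownership shares 6,646.
Capped: Tam ($4,700); remaining pool $2,200 reallocated over remaining ownership shares 2,087.
Remaining shares: Ibarra 307.81 → $308; Bergstrom 1,892.19 → $1,892.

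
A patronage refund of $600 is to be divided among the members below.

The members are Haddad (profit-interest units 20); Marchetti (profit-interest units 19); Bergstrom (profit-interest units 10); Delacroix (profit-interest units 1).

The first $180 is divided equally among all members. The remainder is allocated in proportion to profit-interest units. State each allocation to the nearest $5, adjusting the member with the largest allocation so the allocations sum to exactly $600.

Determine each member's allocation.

$180 shared equally gives $45 per member.
Remainder $420 by profit-interest units (total 50): Haddad 168.00 → $170; Marchetti 159.60 → $160; Bergstrom 84.00 → $85; Delacroix 8.40 → $10.
Rounding difference −$5 on remainder applied to Haddad.
Totals: Haddad $45 + $165 = $210; Marchetti $45 + $160 = $205; Bergstrom $45 + $85 = $130; Delacroix $45 + $10 = $55.

Haddad: $210 · Marchetti: $205 · Bergstrom: $130 · Delacroix: $55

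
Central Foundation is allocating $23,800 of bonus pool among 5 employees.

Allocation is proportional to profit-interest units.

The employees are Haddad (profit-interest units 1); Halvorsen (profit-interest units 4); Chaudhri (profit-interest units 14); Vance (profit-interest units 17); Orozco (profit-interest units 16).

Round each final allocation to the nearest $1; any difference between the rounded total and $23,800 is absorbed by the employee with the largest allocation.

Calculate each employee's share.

Haddad: $458 · Halvorsen: $1,831 · Chaudhri: $6,408 · Vance: $7,780 · Orozco: $7,323

Profit-interest units total: 52.
Unrounded shares: Haddad 1/52 × $23,800 = 457.69; Halvorsen 4/52 × $23,800 = 1,830.77; Chaudhri 14/52 × $23,800 = 6,407.69; Vance 17/52 × $23,800 = 7,780.77; Orozco 16/52 × $23,800 = 7,323.08.
At nearest $1: Haddad $458; Halvorsen $1,831; Chaudhri $6,408; Vance $7,781; Orozco $7,323. Sum = $23,801.
Difference $23,800 − $23,801 = −$1 applied to largest allocation (Vance): Vance becomes $7,780.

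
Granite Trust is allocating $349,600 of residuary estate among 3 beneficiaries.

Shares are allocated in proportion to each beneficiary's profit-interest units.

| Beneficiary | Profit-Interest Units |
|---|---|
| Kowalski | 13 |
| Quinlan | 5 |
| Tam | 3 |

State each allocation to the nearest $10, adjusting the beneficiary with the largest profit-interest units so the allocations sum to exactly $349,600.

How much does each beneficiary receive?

Kowalski: $216,420; Quinlan: $83,240; Tam: $49,940

Profit-interest units total: 13 + 5 + 3 = 21.
Proportional shares: Kowalski 216,419.05; Quinlan 83,238.10; Tam 49,942.86.
At nearest $10: Kowalski $216,420; Quinlan $83,240; Tam $49,940. Sum = $349,600.
Sum already equals the total — no adjustment.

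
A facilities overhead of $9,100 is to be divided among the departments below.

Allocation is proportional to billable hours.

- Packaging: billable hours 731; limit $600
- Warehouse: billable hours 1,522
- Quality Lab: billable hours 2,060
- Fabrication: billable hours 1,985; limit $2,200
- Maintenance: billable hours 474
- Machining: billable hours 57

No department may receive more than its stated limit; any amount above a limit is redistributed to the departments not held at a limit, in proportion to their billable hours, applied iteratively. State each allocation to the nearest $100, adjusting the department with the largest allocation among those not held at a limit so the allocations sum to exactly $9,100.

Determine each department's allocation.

Sum of billable hours: 6,829.
Proportional shares (ignoring caps): Packaging 974.10; Warehouse 2,028.14; Quality Lab 2,745.06; Fabrication 2,645.12; Maintenance 631.63; Machining 75.96.
Cap binds for Packaging ($600), Fabrication ($2,200); balance $6,300 reallocated over remaining billable hours 4,113.
Redistributed shares: Warehouse 2,331.29 → $2,300; Quality Lab 3,155.36 → $3,200; Maintenance 726.04 → $700; Machining 87.31 → $100.

Packaging: $600 · Warehouse: $2,300 · Quality Lab: $3,200 · Fabrication: $2,200 · Maintenance: $700 · Machining: $100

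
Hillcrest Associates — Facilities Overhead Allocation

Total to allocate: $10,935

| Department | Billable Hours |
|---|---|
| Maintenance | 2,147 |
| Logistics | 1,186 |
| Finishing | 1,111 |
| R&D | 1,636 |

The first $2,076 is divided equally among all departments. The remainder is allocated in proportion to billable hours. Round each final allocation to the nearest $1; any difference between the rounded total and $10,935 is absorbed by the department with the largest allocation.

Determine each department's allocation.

First tranche $2,076 split equally: $519 each.
Remainder $8,859 by billable hours (total 6,080): Maintenance 3,128.33 → $3,128; Logistics 1,728.09 → $1,728; Finishing 1,618.81 → $1,619; R&D 2,383.77 → $2,384.
Totals: Maintenance $519 + $3,128 = $3,647; Logistics $519 + $1,728 = $2,247; Finishing $519 + $1,619 = $2,138; R&D $519 + $2,384 = $2,903.

Maintenance: $3,647; Logistics: $2,247; Finishing: $2,138; R&D: $2,903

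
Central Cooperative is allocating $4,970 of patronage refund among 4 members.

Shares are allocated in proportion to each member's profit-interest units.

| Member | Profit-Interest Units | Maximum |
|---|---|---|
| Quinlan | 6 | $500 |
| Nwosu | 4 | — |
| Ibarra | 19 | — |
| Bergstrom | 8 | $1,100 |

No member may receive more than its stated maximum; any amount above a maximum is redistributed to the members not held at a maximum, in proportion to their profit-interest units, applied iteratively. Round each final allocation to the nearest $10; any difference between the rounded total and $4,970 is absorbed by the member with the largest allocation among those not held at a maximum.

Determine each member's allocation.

Sum of profit-interest units: 37.
Proportional shares (ignoring caps): Quinlan 805.95; Nwosu 537.30; Ibarra 2,552.16; Bergstrom 1,074.59.
Held at cap: Quinlan ($500); residual $4,470 reallocated over remaining profit-interest units 31.
Held at cap: Bergstrom ($1,100); residual $3,370 reallocated over remaining profit-interest units 23.
Redistributed shares: Nwosu 586.09 → $590; Ibarra 2,783.91 → $2,780.

Quinlan: $500; Nwosu: $590; Ibarra: $2,780; Bergstrom: $1,100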